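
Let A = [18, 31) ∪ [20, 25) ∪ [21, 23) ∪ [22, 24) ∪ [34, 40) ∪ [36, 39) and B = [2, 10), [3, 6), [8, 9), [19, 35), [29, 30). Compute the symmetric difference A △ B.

[2, 10) ∪ [18, 19) ∪ [31, 34) ∪ [35, 40)

Merge the first list: [18, 31), [34, 40).
Merge the second list: [2, 10), [19, 35).
Only in the first: [18, 19), [35, 40).
Only in the second: [2, 10), [31, 34).
Together these are the periods covered by exactly one.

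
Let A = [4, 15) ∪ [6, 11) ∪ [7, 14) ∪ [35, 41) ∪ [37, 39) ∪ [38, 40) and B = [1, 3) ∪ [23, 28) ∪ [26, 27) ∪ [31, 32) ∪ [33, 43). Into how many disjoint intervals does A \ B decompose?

1

A, merged: [4, 15), [35, 41).
B, merged: [1, 3), [23, 28), [31, 32), [33, 43).
A \ B = [4, 15).
That is 1 disjoint piece.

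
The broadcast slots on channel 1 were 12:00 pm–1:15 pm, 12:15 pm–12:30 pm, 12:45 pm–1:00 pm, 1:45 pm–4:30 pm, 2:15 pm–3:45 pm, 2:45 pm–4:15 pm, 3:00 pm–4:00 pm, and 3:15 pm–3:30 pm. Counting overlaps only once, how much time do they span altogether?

Merged: 12:00 pm–1:15 pm, 1:45 pm–4:30 pm.
Lengths: 1 h 15 min + 2 h 45 min = 4 h.

4 h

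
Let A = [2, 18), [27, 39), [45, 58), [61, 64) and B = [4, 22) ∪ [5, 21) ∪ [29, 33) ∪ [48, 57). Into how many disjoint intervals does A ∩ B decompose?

3

Merge the second list: [4, 22), [29, 33), [48, 57).
A ∩ B = [4, 18), [29, 33), [48, 57).
That is 3 disjoint pieces.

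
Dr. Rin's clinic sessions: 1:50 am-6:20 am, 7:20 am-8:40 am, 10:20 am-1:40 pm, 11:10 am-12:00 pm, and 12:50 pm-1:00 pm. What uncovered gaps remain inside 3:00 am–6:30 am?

6:20 am–6:30 am

Covered (merged): 1:50 am–6:20 am, 7:20 am–8:40 am, 10:20 am–1:40 pm.
Complement within 3:00 am–6:30 am: 6:20 am–6:30 am.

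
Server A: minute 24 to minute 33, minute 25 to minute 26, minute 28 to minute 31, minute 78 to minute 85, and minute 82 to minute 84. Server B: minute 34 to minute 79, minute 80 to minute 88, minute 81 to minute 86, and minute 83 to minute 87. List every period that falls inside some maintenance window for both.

minute 78 to minute 79, minute 80 to minute 85

A, merged: minute 24 to minute 33, minute 78 to minute 85.
B, merged: minute 34 to minute 79, minute 80 to minute 88.
minute 24 to minute 33 falls entirely outside B.
minute 78 to minute 85 overlaps B on minute 78 to minute 79, minute 80 to minute 85.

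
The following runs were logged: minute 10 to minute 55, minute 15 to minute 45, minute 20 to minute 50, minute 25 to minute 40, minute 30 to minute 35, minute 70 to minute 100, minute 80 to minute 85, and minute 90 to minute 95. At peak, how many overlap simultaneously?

Walk the sorted start/end points keeping a running depth.
The depth first hits 5 at minute 30.

5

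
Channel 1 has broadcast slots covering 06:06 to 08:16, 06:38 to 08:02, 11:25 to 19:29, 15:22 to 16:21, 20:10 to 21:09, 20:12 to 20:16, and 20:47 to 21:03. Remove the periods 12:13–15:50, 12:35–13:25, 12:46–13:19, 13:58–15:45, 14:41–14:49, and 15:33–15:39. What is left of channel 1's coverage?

A, merged: 06:06–08:16, 11:25–19:29, 20:10–21:09.
B, merged: 12:13–15:50.
06:06–08:16: no B overlap → unchanged.
11:25–19:29 minus B → 11:25–12:13, 15:50–19:29.
20:10–21:09: no B overlap → unchanged.

06:06–08:16, 11:25–12:13, 15:50–19:29, 20:10–21:09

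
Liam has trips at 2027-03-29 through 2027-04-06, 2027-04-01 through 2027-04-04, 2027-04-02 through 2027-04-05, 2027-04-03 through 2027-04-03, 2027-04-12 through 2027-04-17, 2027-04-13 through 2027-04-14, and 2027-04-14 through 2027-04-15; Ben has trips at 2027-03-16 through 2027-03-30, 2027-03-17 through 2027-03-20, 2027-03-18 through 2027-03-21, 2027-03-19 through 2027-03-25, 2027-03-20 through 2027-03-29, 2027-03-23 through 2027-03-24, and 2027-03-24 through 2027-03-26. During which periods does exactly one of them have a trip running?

Merge the first list: 2027-03-29 through 2027-04-06, 2027-04-12 through 2027-04-17.
Merge the second list: 2027-03-16 through 2027-03-30.
A but not B: 2027-03-31 through 2027-04-06, 2027-04-12 through 2027-04-17.
B but not A: 2027-03-16 through 2027-03-28.
Combining gives A △ B.

2027-03-16 through 2027-03-28, 2027-03-31 through 2027-04-06, 2027-04-12 through 2027-04-17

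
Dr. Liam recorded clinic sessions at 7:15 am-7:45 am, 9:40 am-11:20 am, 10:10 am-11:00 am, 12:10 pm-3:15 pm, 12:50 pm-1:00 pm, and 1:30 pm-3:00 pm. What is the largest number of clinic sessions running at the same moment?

2

At 10:10 am, 2 of the intervals are simultaneously active.
No point has more.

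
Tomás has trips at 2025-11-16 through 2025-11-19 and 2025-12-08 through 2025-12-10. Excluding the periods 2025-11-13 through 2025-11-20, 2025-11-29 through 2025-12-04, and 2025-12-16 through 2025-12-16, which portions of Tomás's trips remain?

2025-12-08 through 2025-12-10

2025-11-16 through 2025-11-19: fully covered by B → removed.
2025-12-08 through 2025-12-10: no B overlap → unchanged.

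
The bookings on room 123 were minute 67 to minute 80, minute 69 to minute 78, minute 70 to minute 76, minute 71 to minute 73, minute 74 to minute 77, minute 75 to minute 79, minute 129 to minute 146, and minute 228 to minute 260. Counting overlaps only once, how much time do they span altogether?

62 minutes

Merged: minute 67 to minute 80, minute 129 to minute 146, minute 228 to minute 260.
Lengths: 13 minutes + 17 minutes + 32 minutes = 62 minutes.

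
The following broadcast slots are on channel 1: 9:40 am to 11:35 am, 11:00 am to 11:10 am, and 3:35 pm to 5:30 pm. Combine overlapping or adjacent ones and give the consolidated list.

9:40 am–11:35 am, 3:35 pm–5:30 pm

11:00 am–11:10 am overlaps/touches 9:40 am–11:35 am → extend to 9:40 am–11:35 am.
3:35 pm–5:30 pm is disjoint → start new block.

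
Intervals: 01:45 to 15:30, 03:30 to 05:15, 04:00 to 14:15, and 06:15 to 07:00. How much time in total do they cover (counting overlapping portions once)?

Merged: 01:45-15:30.
Length: 13 h 45 min.

13 h 45 min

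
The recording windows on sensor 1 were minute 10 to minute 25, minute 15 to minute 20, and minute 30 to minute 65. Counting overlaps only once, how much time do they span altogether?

Merged: minute 10 to minute 25, minute 30 to minute 65.
Lengths: 15 minutes + 35 minutes = 50 minutes.

50 minutes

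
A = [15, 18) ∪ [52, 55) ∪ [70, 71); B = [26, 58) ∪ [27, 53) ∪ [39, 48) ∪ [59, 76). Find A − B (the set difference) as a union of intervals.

B, merged: [26, 58), [59, 76).
[15, 18): nothing removed.
[52, 55): entirely removed.
[70, 71): entirely removed.

[15, 18)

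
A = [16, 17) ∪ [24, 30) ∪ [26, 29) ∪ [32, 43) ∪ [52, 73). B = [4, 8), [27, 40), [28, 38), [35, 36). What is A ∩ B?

[27, 30) ∪ [32, 40)

A, merged: [16, 17), [24, 30), [32, 43), [52, 73).
B, merged: [4, 8), [27, 40).
[16, 17): no overlap with the second set.
[24, 30) meets the second set on [27, 30).
[32, 43) meets the second set on [32, 40).
[52, 73): no overlap with the second set.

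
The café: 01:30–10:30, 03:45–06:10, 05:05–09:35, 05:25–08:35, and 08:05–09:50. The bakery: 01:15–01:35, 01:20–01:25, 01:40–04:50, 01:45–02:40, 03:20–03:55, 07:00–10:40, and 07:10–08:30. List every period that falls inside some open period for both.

Merge the first list: 01:30-10:30.
Merge the second list: 01:15-01:35, 01:40-04:50, 07:00-10:40.
01:30-10:30 overlaps B on 01:30-01:35, 01:40-04:50, 07:00-10:30.

01:30-01:35, 01:40-04:50, 07:00-10:30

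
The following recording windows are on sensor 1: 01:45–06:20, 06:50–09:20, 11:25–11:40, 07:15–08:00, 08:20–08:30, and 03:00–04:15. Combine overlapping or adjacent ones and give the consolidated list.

Sort by start: 01:45–06:20, 03:00–04:15, 06:50–09:20, 07:15–08:00, 08:20–08:30, 11:25–11:40.
03:00–04:15 overlaps/touches 01:45–06:20 → extend to 01:45–06:20.
06:50–09:20 is disjoint → start new block.
07:15–08:00 overlaps/touches 06:50–09:20 → extend to 06:50–09:20.
08:20–08:30 overlaps/touches 06:50–09:20 → extend to 06:50–09:20.
11:25–11:40 is disjoint → start new block.

01:45–06:20, 06:50–09:20, 11:25–11:40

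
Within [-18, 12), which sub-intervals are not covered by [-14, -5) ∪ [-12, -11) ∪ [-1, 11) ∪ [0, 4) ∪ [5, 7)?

[-18, -14) ∪ [-5, -1) ∪ [11, 12)

The merged coverage is [-14, -5), [-1, 11).
Gaps within [-18, 12): [-18, -14), [-5, -1), [11, 12).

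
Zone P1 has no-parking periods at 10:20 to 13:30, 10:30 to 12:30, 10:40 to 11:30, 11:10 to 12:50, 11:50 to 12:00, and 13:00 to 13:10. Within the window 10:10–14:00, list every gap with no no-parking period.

10:10–10:20, 13:30–14:00

Covered (merged): 10:20–13:30.
Complement within 10:10–14:00: 10:10–10:20, 13:30–14:00.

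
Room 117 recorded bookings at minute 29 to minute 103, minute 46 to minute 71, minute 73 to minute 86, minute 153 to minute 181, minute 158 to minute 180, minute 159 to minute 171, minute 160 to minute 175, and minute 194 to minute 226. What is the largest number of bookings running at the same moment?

Sweep endpoints in order; track running count of active intervals.
Peak of 4 reached at minute 160.

4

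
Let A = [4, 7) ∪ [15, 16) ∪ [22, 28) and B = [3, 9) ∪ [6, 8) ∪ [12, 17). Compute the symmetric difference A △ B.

[3, 4) ∪ [7, 9) ∪ [12, 15) ∪ [16, 17) ∪ [22, 28)

Merge the second list: [3, 9), [12, 17).
A but not B: [22, 28).
B but not A: [3, 4), [7, 9), [12, 15), [16, 17).
Combining gives A △ B.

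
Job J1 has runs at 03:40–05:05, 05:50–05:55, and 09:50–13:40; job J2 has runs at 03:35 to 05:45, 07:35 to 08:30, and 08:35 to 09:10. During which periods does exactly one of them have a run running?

03:35–03:40, 05:05–05:45, 05:50–05:55, 07:35–08:30, 08:35–09:10, 09:50–13:40

A but not B: 05:50–05:55, 09:50–13:40.
B but not A: 03:35–03:40, 05:05–05:45, 07:35–08:30, 08:35–09:10.
Combining gives A △ B.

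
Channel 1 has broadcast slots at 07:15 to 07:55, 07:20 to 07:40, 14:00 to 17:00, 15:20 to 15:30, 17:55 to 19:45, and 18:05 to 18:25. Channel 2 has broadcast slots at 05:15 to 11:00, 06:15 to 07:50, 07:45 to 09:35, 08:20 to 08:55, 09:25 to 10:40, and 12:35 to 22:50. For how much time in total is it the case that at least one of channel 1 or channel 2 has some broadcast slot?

16 h

A, merged: 07:15-07:55, 14:00-17:00, 17:55-19:45.
B, merged: 05:15-11:00, 12:35-22:50.
A ∪ B = 05:15-11:00, 12:35-22:50.
Total: 5 h 45 min + 10 h 15 min = 16 h.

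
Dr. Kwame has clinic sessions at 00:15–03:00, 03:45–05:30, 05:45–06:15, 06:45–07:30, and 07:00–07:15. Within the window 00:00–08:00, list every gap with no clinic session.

00:00–00:15, 03:00–03:45, 05:30–05:45, 06:15–06:45, 07:30–08:00

Covered (merged): 00:15–03:00, 03:45–05:30, 05:45–06:15, 06:45–07:30.
Uncovered inside 00:00–08:00: 00:00–00:15, 03:00–03:45, 05:30–05:45, 06:15–06:45, 07:30–08:00.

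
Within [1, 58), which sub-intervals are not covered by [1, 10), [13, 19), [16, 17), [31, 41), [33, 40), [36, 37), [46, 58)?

The merged coverage is [1, 10), [13, 19), [31, 41), [46, 58).
Uncovered inside [1, 58): [10, 13), [19, 31), [41, 46).

[10, 13) ∪ [19, 31) ∪ [41, 46)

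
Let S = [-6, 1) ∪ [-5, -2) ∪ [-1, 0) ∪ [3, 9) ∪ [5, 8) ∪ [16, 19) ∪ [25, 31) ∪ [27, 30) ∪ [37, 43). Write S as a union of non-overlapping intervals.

[-6, 1) ∪ [3, 9) ∪ [16, 19) ∪ [25, 31) ∪ [37, 43)

[-5, -2) overlaps/touches [-6, 1) → extend to [-6, 1).
[-1, 0) overlaps/touches [-6, 1) → extend to [-6, 1).
[3, 9) is disjoint → start new block.
[5, 8) overlaps/touches [3, 9) → extend to [3, 9).
[16, 19) is disjoint → start new block.
[25, 31) is disjoint → start new block.
[27, 30) overlaps/touches [25, 31) → extend to [25, 31).
[37, 43) is disjoint → start new block.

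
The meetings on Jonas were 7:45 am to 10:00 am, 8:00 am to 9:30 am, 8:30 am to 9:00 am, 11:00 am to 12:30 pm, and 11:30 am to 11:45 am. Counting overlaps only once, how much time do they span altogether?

Merged: 7:45 am–10:00 am, 11:00 am–12:30 pm.
Lengths: 2 h 15 min + 1 h 30 min = 3 h 45 min.

3 h 45 min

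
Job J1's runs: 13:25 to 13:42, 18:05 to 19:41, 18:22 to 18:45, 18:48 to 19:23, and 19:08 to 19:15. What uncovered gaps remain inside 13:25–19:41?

After merging, the occupied span is 13:25–13:42, 18:05–19:41.
Complement within 13:25–19:41: 13:42–18:05.

13:42–18:05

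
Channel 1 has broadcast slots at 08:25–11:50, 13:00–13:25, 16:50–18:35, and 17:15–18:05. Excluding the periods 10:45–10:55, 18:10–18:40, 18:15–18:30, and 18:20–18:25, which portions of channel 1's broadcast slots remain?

08:25–10:45, 10:55–11:50, 13:00–13:25, 16:50–18:10

Merge the first list: 08:25–11:50, 13:00–13:25, 16:50–18:35.
Merge the second list: 10:45–10:55, 18:10–18:40.
08:25–11:50 minus B → 08:25–10:45, 10:55–11:50.
13:00–13:25: no B overlap → unchanged.
16:50–18:35 minus B → 16:50–18:10.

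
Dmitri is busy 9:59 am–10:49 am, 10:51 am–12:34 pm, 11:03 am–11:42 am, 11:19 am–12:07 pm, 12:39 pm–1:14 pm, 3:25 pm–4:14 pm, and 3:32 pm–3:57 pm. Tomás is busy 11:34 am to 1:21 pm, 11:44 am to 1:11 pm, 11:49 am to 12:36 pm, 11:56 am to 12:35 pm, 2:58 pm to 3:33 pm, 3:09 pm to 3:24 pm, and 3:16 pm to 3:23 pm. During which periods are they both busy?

11:34 am–12:34 pm, 12:39 pm–1:14 pm, 3:25 pm–3:33 pm

Merge the first list: 9:59 am–10:49 am, 10:51 am–12:34 pm, 12:39 pm–1:14 pm, 3:25 pm–4:14 pm.
Merge the second list: 11:34 am–1:21 pm, 2:58 pm–3:33 pm.
9:59 am–10:49 am meets no B interval.
10:51 am–12:34 pm ∩ B → 11:34 am–12:34 pm.
12:39 pm–1:14 pm ∩ B → 12:39 pm–1:14 pm.
3:25 pm–4:14 pm ∩ B → 3:25 pm–3:33 pm.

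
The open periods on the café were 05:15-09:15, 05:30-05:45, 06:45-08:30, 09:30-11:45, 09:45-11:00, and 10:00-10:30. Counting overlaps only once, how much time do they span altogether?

Merged: 05:15-09:15, 09:30-11:45.
Lengths: 4 h + 2 h 15 min = 6 h 15 min.

6 h 15 min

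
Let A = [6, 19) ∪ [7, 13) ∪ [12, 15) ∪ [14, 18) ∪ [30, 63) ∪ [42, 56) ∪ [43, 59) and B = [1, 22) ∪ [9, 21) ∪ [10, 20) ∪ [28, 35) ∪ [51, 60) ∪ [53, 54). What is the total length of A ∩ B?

27

Merge the first list: [6, 19), [30, 63).
Merge the second list: [1, 22), [28, 35), [51, 60).
A ∩ B = [6, 19), [30, 35), [51, 60).
Total: 13 + 5 + 9 = 27.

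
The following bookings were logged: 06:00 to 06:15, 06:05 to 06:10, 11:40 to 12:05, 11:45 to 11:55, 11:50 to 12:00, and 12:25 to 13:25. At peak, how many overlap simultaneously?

3

At 11:50, 3 of the intervals are simultaneously active.
No point has more.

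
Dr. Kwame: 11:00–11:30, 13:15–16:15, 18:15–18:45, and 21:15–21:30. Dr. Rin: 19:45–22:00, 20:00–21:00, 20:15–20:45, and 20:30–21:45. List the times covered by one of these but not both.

B, merged: 19:45–22:00.
A \ B = 11:00–11:30, 13:15–16:15, 18:15–18:45.
B \ A = 19:45–21:15, 21:30–22:00.
Union of the two gives the symmetric difference.

11:00–11:30, 13:15–16:15, 18:15–18:45, 19:45–21:15, 21:30–22:00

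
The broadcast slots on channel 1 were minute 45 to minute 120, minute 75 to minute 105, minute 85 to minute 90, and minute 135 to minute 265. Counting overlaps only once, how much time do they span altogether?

205 minutes

Merged: minute 45 to minute 120, minute 135 to minute 265.
Lengths: 75 minutes + 130 minutes = 205 minutes.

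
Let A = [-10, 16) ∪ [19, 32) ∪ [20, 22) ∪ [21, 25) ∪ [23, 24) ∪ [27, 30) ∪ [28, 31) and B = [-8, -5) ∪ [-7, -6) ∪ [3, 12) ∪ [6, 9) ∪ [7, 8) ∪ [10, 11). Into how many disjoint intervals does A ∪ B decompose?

2

A, merged: [-10, 16), [19, 32).
B, merged: [-8, -5), [3, 12).
A ∪ B = [-10, 16), [19, 32).
That is 2 disjoint pieces.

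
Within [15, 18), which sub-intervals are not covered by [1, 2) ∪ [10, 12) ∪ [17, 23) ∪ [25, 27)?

After merging, the occupied span is [1, 2), [10, 12), [17, 23), [25, 27).
Uncovered inside [15, 18): [15, 17).

[15, 17)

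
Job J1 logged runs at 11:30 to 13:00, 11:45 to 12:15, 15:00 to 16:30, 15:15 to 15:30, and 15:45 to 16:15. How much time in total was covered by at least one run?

Merged: 11:30–13:00, 15:00–16:30.
Lengths: 1 h 30 min + 1 h 30 min = 3 h.

3 h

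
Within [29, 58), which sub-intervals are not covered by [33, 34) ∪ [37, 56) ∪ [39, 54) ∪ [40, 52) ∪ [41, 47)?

[29, 33) ∪ [34, 37) ∪ [56, 58)

The merged coverage is [33, 34), [37, 56).
Complement within [29, 58): [29, 33), [34, 37), [56, 58).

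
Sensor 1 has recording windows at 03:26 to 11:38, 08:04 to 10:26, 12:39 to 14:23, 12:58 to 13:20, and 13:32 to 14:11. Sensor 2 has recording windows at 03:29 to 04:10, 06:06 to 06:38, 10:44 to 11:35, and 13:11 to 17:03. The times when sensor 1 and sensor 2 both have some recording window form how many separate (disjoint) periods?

4

First set merges to 03:26–11:38, 12:39–14:23.
A ∩ B = 03:29–04:10, 06:06–06:38, 10:44–11:35, 13:11–14:23.
That is 4 disjoint pieces.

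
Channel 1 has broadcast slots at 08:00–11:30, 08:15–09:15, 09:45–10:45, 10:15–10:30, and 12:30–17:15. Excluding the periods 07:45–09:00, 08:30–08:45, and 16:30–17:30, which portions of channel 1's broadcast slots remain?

09:00–11:30, 12:30–16:30

Merge the first list: 08:00–11:30, 12:30–17:15.
Merge the second list: 07:45–09:00, 16:30–17:30.
08:00–11:30 \ B = 09:00–11:30.
12:30–17:15 \ B = 12:30–16:30.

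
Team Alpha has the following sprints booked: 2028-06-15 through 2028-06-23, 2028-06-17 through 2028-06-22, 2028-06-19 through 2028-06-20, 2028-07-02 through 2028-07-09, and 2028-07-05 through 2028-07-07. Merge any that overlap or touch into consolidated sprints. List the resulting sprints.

2028-06-15 through 2028-06-23, 2028-07-02 through 2028-07-09

2028-06-17 through 2028-06-22 overlaps/touches 2028-06-15 through 2028-06-23 → extend to 2028-06-15 through 2028-06-23.
2028-06-19 through 2028-06-20 overlaps/touches 2028-06-15 through 2028-06-23 → extend to 2028-06-15 through 2028-06-23.
2028-07-02 through 2028-07-09 is disjoint → start new block.
2028-07-05 through 2028-07-07 overlaps/touches 2028-07-02 through 2028-07-09 → extend to 2028-07-02 through 2028-07-09.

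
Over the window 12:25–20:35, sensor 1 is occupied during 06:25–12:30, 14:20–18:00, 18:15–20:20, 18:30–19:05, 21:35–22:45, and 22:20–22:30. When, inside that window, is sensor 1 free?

Covered (merged): 06:25-12:30, 14:20-18:00, 18:15-20:20, 21:35-22:45.
Uncovered inside 12:25-20:35: 12:30-14:20, 18:00-18:15, 20:20-20:35.

12:30-14:20, 18:00-18:15, 20:20-20:35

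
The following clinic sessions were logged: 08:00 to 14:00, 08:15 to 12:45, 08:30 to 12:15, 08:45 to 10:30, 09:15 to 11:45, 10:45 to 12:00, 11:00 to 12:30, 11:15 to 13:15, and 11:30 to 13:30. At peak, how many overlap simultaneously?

8

Sweep endpoints in order; track running count of active intervals.
Peak of 8 reached at 11:30.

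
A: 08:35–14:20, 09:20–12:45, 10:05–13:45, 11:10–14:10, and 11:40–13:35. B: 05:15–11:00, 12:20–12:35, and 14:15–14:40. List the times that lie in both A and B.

A, merged: 08:35–14:20.
08:35–14:20 overlaps B on 08:35–11:00, 12:20–12:35, 14:15–14:20.

08:35–11:00, 12:20–12:35, 14:15–14:20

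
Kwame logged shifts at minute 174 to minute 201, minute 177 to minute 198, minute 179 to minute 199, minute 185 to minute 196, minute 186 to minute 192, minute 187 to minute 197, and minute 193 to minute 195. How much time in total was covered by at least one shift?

Merged: minute 174 to minute 201.
Length: 27 minutes.

27 minutes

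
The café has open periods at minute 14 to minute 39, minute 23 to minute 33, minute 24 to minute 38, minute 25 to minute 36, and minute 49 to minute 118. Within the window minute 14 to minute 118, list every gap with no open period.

minute 39 to minute 49

After merging, the occupied span is minute 14 to minute 39, minute 49 to minute 118.
Complement within minute 14 to minute 118: minute 39 to minute 49.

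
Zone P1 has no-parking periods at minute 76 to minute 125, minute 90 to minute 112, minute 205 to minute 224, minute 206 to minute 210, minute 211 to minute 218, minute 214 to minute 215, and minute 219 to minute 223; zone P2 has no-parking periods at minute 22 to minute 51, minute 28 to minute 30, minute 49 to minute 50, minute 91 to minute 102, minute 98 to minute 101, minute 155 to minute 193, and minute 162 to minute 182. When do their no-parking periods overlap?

minute 91 to minute 102

A, merged: minute 76 to minute 125, minute 205 to minute 224.
B, merged: minute 22 to minute 51, minute 91 to minute 102, minute 155 to minute 193.
minute 76 to minute 125 ∩ B → minute 91 to minute 102.
minute 205 to minute 224 meets no B interval.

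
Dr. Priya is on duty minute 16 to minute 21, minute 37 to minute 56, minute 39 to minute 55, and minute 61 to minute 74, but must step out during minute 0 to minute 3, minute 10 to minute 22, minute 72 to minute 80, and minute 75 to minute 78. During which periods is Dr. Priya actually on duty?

A, merged: minute 16 to minute 21, minute 37 to minute 56, minute 61 to minute 74.
B, merged: minute 0 to minute 3, minute 10 to minute 22, minute 72 to minute 80.
minute 16 to minute 21 lies entirely inside B → drops out.
minute 37 to minute 56 is untouched.
minute 61 to minute 74 with B removed leaves minute 61 to minute 72.

minute 37 to minute 56, minute 61 to minute 72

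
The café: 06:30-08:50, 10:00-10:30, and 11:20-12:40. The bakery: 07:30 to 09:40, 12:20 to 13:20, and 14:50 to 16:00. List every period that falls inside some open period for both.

06:30-08:50 meets the second set on 07:30-08:50.
10:00-10:30: no overlap with the second set.
11:20-12:40 meets the second set on 12:20-12:40.

07:30-08:50, 12:20-12:40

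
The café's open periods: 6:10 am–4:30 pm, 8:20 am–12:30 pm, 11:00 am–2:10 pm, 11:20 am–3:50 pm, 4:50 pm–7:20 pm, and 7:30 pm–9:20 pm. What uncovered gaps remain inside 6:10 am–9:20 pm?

4:30 pm–4:50 pm, 7:20 pm–7:30 pm

The merged coverage is 6:10 am–4:30 pm, 4:50 pm–7:20 pm, 7:30 pm–9:20 pm.
Gaps within 6:10 am–9:20 pm: 4:30 pm–4:50 pm, 7:20 pm–7:30 pm.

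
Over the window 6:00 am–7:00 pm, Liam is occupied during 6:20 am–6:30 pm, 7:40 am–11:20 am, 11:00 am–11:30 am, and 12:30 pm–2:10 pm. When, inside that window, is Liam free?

The merged coverage is 6:20 am–6:30 pm.
Gaps within 6:00 am–7:00 pm: 6:00 am–6:20 am, 6:30 pm–7:00 pm.

6:00 am–6:20 am, 6:30 pm–7:00 pm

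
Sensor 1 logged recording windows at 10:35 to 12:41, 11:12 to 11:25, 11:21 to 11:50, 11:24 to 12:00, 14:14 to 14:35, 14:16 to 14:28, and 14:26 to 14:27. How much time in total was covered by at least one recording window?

Merged: 10:35–12:41, 14:14–14:35.
Lengths: 2 h 6 min + 21 min = 2 h 27 min.

2 h 27 min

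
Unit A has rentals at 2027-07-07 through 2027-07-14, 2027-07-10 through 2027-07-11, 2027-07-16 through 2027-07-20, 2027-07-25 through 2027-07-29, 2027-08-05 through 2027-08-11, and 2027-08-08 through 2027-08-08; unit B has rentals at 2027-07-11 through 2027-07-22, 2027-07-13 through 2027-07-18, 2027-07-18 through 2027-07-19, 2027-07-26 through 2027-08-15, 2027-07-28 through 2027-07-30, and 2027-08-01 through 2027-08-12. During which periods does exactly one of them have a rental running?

2027-07-07 through 2027-07-10, 2027-07-15 through 2027-07-15, 2027-07-21 through 2027-07-22, 2027-07-25 through 2027-07-25, 2027-07-30 through 2027-08-04, 2027-08-12 through 2027-08-15

First set merges to 2027-07-07 through 2027-07-14, 2027-07-16 through 2027-07-20, 2027-07-25 through 2027-07-29, 2027-08-05 through 2027-08-11.
Second set merges to 2027-07-11 through 2027-07-22, 2027-07-26 through 2027-08-15.
Only in the first: 2027-07-07 through 2027-07-10, 2027-07-25 through 2027-07-25.
Only in the second: 2027-07-15 through 2027-07-15, 2027-07-21 through 2027-07-22, 2027-07-30 through 2027-08-04, 2027-08-12 through 2027-08-15.
Together these are the periods covered by exactly one.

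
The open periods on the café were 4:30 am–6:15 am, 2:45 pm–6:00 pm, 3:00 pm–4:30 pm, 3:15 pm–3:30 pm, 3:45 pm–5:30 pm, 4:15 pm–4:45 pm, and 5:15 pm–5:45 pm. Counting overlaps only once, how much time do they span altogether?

Merged: 4:30 am–6:15 am, 2:45 pm–6:00 pm.
Lengths: 1 h 45 min + 3 h 15 min = 5 h.

5 h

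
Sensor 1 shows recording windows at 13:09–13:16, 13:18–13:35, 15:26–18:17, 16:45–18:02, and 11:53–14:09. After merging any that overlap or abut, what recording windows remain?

Sort by start: 11:53–14:09, 13:09–13:16, 13:18–13:35, 15:26–18:17, 16:45–18:02.
13:09–13:16 overlaps/touches 11:53–14:09 → extend to 11:53–14:09.
13:18–13:35 overlaps/touches 11:53–14:09 → extend to 11:53–14:09.
15:26–18:17 is disjoint → start new block.
16:45–18:02 overlaps/touches 15:26–18:17 → extend to 15:26–18:17.

11:53–14:09, 15:26–18:17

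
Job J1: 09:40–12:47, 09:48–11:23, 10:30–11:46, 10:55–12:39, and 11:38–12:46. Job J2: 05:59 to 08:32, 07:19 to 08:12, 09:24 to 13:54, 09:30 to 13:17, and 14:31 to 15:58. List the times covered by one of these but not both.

A, merged: 09:40–12:47.
B, merged: 05:59–08:32, 09:24–13:54, 14:31–15:58.
A but not B: none.
B but not A: 05:59–08:32, 09:24–09:40, 12:47–13:54, 14:31–15:58.
Combining gives A △ B.

05:59–08:32, 09:24–09:40, 12:47–13:54, 14:31–15:58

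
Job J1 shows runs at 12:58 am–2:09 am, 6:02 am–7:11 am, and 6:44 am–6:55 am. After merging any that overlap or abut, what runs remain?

12:58 am-2:09 am, 6:02 am-7:11 am

6:02 am-7:11 am is disjoint → start new block.
6:44 am-6:55 am overlaps/touches 6:02 am-7:11 am → extend to 6:02 am-7:11 am.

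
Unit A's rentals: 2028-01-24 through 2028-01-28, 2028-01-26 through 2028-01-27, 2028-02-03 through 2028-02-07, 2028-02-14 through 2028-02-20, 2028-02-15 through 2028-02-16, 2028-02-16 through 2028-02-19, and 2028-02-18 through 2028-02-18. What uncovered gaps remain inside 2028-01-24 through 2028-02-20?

Covered (merged): 2028-01-24 through 2028-01-28, 2028-02-03 through 2028-02-07, 2028-02-14 through 2028-02-20.
Uncovered inside 2028-01-24 through 2028-02-20: 2028-01-29 through 2028-02-02, 2028-02-08 through 2028-02-13.

2028-01-29 through 2028-02-02, 2028-02-08 through 2028-02-13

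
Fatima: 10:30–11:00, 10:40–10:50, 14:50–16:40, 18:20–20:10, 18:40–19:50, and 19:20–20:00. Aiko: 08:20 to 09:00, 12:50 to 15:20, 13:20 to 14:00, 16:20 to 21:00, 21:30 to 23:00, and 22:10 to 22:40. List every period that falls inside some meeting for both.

A, merged: 10:30–11:00, 14:50–16:40, 18:20–20:10.
B, merged: 08:20–09:00, 12:50–15:20, 16:20–21:00, 21:30–23:00.
10:30–11:00 falls entirely outside B.
14:50–16:40 overlaps B on 14:50–15:20, 16:20–16:40.
18:20–20:10 overlaps B on 18:20–20:10.

14:50–15:20, 16:20–16:40, 18:20–20:10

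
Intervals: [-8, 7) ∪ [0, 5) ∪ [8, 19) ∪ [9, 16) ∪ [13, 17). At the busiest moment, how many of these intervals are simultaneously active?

3

Sweep endpoints in order; track running count of active intervals.
Peak of 3 reached at 13.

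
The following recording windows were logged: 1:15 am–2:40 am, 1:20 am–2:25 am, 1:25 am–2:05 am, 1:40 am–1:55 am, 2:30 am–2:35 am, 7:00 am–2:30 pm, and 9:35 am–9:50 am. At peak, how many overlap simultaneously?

Sweep endpoints in order; track running count of active intervals.
Peak of 4 reached at 1:40 am.

4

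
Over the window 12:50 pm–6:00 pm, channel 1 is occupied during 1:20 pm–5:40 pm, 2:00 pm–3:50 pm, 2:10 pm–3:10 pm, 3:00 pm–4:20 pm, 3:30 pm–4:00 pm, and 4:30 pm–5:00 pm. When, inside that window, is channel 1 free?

12:50 pm–1:20 pm, 5:40 pm–6:00 pm

Covered (merged): 1:20 pm–5:40 pm.
Complement within 12:50 pm–6:00 pm: 12:50 pm–1:20 pm, 5:40 pm–6:00 pm.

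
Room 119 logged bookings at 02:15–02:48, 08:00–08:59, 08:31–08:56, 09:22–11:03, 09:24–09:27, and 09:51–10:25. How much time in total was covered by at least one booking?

3 h 13 min

Merged: 02:15-02:48, 08:00-08:59, 09:22-11:03.
Lengths: 33 min + 59 min + 1 h 41 min = 3 h 13 min.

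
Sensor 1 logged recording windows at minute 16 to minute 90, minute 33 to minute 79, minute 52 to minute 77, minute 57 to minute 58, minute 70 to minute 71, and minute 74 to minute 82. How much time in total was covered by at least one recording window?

74 minutes

Merged: minute 16 to minute 90.
Length: 74 minutes.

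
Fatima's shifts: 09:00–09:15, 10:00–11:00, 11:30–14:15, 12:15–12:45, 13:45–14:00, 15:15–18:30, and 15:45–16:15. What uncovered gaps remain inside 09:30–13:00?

After merging, the occupied span is 09:00–09:15, 10:00–11:00, 11:30–14:15, 15:15–18:30.
Gaps within 09:30–13:00: 09:30–10:00, 11:00–11:30.

09:30–10:00, 11:00–11:30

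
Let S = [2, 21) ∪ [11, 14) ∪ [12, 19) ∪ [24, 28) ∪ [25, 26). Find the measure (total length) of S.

23

Merged: [2, 21), [24, 28).
Lengths: 19 + 4 = 23.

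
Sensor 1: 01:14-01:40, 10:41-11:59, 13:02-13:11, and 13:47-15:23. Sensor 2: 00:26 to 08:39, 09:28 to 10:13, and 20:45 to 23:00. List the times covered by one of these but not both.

Only in the first: 10:41–11:59, 13:02–13:11, 13:47–15:23.
Only in the second: 00:26–01:14, 01:40–08:39, 09:28–10:13, 20:45–23:00.
Together these are the periods covered by exactly one.

00:26–01:14, 01:40–08:39, 09:28–10:13, 10:41–11:59, 13:02–13:11, 13:47–15:23, 20:45–23:00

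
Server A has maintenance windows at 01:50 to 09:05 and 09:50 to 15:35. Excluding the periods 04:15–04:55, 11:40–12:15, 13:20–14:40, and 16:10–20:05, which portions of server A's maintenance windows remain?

01:50–09:05 \ B = 01:50–04:15, 04:55–09:05.
09:50–15:35 \ B = 09:50–11:40, 12:15–13:20, 14:40–15:35.

01:50–04:15, 04:55–09:05, 09:50–11:40, 12:15–13:20, 14:40–15:35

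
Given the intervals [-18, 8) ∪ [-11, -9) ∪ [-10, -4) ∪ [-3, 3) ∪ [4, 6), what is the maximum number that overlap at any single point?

3

Walk the sorted start/end points keeping a running depth.
The depth first hits 3 at -10.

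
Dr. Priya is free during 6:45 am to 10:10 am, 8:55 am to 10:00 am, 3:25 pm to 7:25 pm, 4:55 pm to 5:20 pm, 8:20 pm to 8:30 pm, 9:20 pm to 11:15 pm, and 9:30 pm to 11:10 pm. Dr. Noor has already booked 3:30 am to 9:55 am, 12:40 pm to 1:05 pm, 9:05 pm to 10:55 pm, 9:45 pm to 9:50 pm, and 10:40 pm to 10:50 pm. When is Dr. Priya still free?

9:55 am–10:10 am, 3:25 pm–7:25 pm, 8:20 pm–8:30 pm, 10:55 pm–11:15 pm

A, merged: 6:45 am–10:10 am, 3:25 pm–7:25 pm, 8:20 pm–8:30 pm, 9:20 pm–11:15 pm.
B, merged: 3:30 am–9:55 am, 12:40 pm–1:05 pm, 9:05 pm–10:55 pm.
6:45 am–10:10 am with B removed leaves 9:55 am–10:10 am.
3:25 pm–7:25 pm is untouched.
8:20 pm–8:30 pm is untouched.
9:20 pm–11:15 pm with B removed leaves 10:55 pm–11:15 pm.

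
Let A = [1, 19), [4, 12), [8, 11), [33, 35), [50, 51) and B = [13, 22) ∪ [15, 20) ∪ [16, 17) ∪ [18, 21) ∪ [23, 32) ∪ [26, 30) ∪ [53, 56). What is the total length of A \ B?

15

A, merged: [1, 19), [33, 35), [50, 51).
B, merged: [13, 22), [23, 32), [53, 56).
A \ B = [1, 13), [33, 35), [50, 51).
Total: 12 + 2 + 1 = 15.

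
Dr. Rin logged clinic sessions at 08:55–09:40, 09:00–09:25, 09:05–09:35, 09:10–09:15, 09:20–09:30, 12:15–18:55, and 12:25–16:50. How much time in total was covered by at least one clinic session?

Merged: 08:55-09:40, 12:15-18:55.
Lengths: 45 min + 6 h 40 min = 7 h 25 min.

7 h 25 min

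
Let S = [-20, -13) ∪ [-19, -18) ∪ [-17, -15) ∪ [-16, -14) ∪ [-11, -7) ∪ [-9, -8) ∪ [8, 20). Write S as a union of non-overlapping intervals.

[-20, -13) ∪ [-11, -7) ∪ [8, 20)

[-19, -18) overlaps/touches [-20, -13) → extend to [-20, -13).
[-17, -15) overlaps/touches [-20, -13) → extend to [-20, -13).
[-16, -14) overlaps/touches [-20, -13) → extend to [-20, -13).
[-11, -7) is disjoint → start new block.
[-9, -8) overlaps/touches [-11, -7) → extend to [-11, -7).
[8, 20) is disjoint → start new block.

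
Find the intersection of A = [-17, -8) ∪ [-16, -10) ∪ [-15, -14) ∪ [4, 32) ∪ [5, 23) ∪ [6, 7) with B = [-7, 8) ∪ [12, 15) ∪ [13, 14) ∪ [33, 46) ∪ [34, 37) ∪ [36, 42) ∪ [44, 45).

A, merged: [-17, -8), [4, 32).
B, merged: [-7, 8), [12, 15), [33, 46).
[-17, -8) falls entirely outside B.
[4, 32) overlaps B on [4, 8), [12, 15).

[4, 8) ∪ [12, 15)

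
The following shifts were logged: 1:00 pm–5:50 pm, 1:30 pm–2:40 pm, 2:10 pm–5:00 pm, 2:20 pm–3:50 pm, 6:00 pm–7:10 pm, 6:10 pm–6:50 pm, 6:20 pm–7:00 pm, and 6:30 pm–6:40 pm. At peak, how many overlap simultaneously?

At 2:20 pm, 4 of the intervals are simultaneously active.
No point has more.

4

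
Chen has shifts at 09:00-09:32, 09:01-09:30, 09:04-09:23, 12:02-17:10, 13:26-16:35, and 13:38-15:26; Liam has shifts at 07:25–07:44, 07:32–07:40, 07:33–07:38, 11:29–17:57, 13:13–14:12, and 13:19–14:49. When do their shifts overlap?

A, merged: 09:00–09:32, 12:02–17:10.
B, merged: 07:25–07:44, 11:29–17:57.
09:00–09:32 meets no B interval.
12:02–17:10 ∩ B → 12:02–17:10.

12:02–17:10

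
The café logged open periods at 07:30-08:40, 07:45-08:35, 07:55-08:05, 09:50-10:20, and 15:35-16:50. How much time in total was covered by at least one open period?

2 h 55 min

Merged: 07:30-08:40, 09:50-10:20, 15:35-16:50.
Lengths: 1 h 10 min + 30 min + 1 h 15 min = 2 h 55 min.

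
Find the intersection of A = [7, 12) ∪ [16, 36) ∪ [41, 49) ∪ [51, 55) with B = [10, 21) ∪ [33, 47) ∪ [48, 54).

[10, 12) ∪ [16, 21) ∪ [33, 36) ∪ [41, 47) ∪ [48, 49) ∪ [51, 54)

[7, 12) ∩ B → [10, 12).
[16, 36) ∩ B → [16, 21), [33, 36).
[41, 49) ∩ B → [41, 47), [48, 49).
[51, 55) ∩ B → [51, 54).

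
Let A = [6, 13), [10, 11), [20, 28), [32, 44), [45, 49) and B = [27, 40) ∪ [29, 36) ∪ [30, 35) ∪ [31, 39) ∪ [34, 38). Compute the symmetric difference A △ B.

A, merged: [6, 13), [20, 28), [32, 44), [45, 49).
B, merged: [27, 40).
Only in the first: [6, 13), [20, 27), [40, 44), [45, 49).
Only in the second: [28, 32).
Together these are the periods covered by exactly one.

[6, 13) ∪ [20, 27) ∪ [28, 32) ∪ [40, 44) ∪ [45, 49)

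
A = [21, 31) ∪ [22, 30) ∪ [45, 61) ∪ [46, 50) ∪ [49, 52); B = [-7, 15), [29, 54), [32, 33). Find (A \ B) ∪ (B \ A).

[-7, 15) ∪ [21, 29) ∪ [31, 45) ∪ [54, 61)

First set merges to [21, 31), [45, 61).
Second set merges to [-7, 15), [29, 54).
A \ B = [21, 29), [54, 61).
B \ A = [-7, 15), [31, 45).
Union of the two gives the symmetric difference.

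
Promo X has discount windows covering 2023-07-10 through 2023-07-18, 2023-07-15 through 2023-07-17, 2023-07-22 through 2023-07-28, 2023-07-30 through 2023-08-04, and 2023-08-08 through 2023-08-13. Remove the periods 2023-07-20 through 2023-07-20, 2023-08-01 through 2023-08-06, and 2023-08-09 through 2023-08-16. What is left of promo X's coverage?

First set merges to 2023-07-10 through 2023-07-18, 2023-07-22 through 2023-07-28, 2023-07-30 through 2023-08-04, 2023-08-08 through 2023-08-13.
2023-07-10 through 2023-07-18: no B overlap → unchanged.
2023-07-22 through 2023-07-28: no B overlap → unchanged.
2023-07-30 through 2023-08-04 minus B → 2023-07-30 through 2023-07-31.
2023-08-08 through 2023-08-13 minus B → 2023-08-08 through 2023-08-08.

2023-07-10 through 2023-07-18, 2023-07-22 through 2023-07-28, 2023-07-30 through 2023-07-31, 2023-08-08 through 2023-08-08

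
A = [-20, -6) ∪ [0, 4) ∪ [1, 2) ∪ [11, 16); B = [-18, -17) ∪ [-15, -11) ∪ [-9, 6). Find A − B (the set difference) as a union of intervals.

A, merged: [-20, -6), [0, 4), [11, 16).
[-20, -6) \ B = [-20, -18), [-17, -15), [-11, -9).
[0, 4): entirely removed.
[11, 16): nothing removed.

[-20, -18) ∪ [-17, -15) ∪ [-11, -9) ∪ [11, 16)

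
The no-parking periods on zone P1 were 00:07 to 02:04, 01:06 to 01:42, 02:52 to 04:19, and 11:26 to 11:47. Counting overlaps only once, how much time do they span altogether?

3 h 45 min

Merged: 00:07-02:04, 02:52-04:19, 11:26-11:47.
Lengths: 1 h 57 min + 1 h 27 min + 21 min = 3 h 45 min.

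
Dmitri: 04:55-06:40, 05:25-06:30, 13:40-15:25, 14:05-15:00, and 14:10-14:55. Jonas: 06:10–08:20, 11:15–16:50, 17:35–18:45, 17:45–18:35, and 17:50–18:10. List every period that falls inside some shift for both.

06:10–06:40, 13:40–15:25

A, merged: 04:55–06:40, 13:40–15:25.
B, merged: 06:10–08:20, 11:15–16:50, 17:35–18:45.
04:55–06:40 ∩ B → 06:10–06:40.
13:40–15:25 ∩ B → 13:40–15:25.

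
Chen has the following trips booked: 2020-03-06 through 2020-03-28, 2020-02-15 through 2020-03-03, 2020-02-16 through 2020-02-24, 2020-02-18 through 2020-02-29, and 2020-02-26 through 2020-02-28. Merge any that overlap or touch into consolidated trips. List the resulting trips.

2020-02-15 through 2020-03-03, 2020-03-06 through 2020-03-28

Sort by start: 2020-02-15 through 2020-03-03, 2020-02-16 through 2020-02-24, 2020-02-18 through 2020-02-29, 2020-02-26 through 2020-02-28, 2020-03-06 through 2020-03-28.
2020-02-16 through 2020-02-24 overlaps/touches 2020-02-15 through 2020-03-03 → extend to 2020-02-15 through 2020-03-03.
2020-02-18 through 2020-02-29 overlaps/touches 2020-02-15 through 2020-03-03 → extend to 2020-02-15 through 2020-03-03.
2020-02-26 through 2020-02-28 overlaps/touches 2020-02-15 through 2020-03-03 → extend to 2020-02-15 through 2020-03-03.
2020-03-06 through 2020-03-28 is disjoint → start new block.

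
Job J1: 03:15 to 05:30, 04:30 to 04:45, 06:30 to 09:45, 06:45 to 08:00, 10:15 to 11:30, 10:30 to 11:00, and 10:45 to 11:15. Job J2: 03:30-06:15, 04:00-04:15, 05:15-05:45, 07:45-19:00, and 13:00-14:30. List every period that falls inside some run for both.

Merge the first list: 03:15–05:30, 06:30–09:45, 10:15–11:30.
Merge the second list: 03:30–06:15, 07:45–19:00.
03:15–05:30 overlaps B on 03:30–05:30.
06:30–09:45 overlaps B on 07:45–09:45.
10:15–11:30 overlaps B on 10:15–11:30.

03:30–05:30, 07:45–09:45, 10:15–11:30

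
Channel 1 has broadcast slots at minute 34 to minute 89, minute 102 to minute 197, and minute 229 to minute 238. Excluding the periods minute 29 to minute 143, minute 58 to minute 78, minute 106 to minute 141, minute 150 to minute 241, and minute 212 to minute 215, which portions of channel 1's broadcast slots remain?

minute 143 to minute 150

B, merged: minute 29 to minute 143, minute 150 to minute 241.
minute 34 to minute 89: entirely removed.
minute 102 to minute 197 \ B = minute 143 to minute 150.
minute 229 to minute 238: entirely removed.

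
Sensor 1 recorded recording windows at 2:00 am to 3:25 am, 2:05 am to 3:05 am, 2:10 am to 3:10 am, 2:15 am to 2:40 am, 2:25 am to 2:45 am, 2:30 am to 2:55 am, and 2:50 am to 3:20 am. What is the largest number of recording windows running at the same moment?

At 2:30 am, 6 of the intervals are simultaneously active.
No point has more.

6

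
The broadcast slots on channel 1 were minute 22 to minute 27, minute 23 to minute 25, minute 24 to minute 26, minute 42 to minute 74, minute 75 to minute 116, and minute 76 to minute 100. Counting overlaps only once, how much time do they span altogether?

78 minutes

Merged: minute 22 to minute 27, minute 42 to minute 74, minute 75 to minute 116.
Lengths: 5 minutes + 32 minutes + 41 minutes = 78 minutes.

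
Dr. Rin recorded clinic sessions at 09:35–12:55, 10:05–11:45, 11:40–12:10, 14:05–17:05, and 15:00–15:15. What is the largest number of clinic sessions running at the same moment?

At 11:40, 3 of the intervals are simultaneously active.
No point has more.

3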